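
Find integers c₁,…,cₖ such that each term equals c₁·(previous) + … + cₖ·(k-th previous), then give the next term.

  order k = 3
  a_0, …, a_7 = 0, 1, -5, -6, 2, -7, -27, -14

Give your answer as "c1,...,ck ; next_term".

  a_3 = 1·-5 + -1·1 + 3·0 = -6
  a_4 = 1·-6 + -1·-5 + 3·1 = 2
  a_5 = 1·2 + -1·-6 + 3·-5 = -7
  a_6 = 1·-7 + -1·2 + 3·-6 = -27
  a_7 = 1·-27 + -1·-7 + 3·2 = -14
  a_8 = 1·-14 + -1·-27 + 3·-7 = -8

1,-1,3 ; -8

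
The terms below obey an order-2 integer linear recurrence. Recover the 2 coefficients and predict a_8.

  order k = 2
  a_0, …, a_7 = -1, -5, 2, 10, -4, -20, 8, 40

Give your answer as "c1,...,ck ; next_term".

0,-2 ; -16

  a_2 = 0·-5 + -2·-1 = 2
  a_3 = 0·2 + -2·-5 = 10
  a_4 = 0·10 + -2·2 = -4
  a_5 = 0·-4 + -2·10 = -20
  a_6 = 0·-20 + -2·-4 = 8
  a_7 = 0·8 + -2·-20 = 40
  a_8 = 0·40 + -2·8 = -16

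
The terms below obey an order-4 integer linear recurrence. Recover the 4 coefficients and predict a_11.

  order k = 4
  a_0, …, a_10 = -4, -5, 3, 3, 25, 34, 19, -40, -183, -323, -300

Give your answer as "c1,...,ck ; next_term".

1,0,-2,-3 ; 186

  a_4 = 1·3 + 0·3 + -2·-5 + -3·-4 = 25
  a_5 = 1·25 + 0·3 + -2·3 + -3·-5 = 34
  a_6 = 1·34 + 0·25 + -2·3 + -3·3 = 19
  a_7 = 1·19 + 0·34 + -2·25 + -3·3 = -40
  a_8 = 1·-40 + 0·19 + -2·34 + -3·25 = -183
  a_9 = 1·-183 + 0·-40 + -2·19 + -3·34 = -323
  a_10 = 1·-323 + 0·-183 + -2·-40 + -3·19 = -300
  a_11 = 1·-300 + 0·-323 + -2·-183 + -3·-40 = 186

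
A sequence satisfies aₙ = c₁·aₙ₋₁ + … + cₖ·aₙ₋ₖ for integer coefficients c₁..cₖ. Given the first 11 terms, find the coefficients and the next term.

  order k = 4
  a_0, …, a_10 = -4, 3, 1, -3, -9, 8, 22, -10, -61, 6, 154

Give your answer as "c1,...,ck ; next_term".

  a_4 = 0·-3 + -2·1 + -1·3 + 1·-4 = -9
  a_5 = 0·-9 + -2·-3 + -1·1 + 1·3 = 8
  a_6 = 0·8 + -2·-9 + -1·-3 + 1·1 = 22
  a_7 = 0·22 + -2·8 + -1·-9 + 1·-3 = -10
  a_8 = 0·-10 + -2·22 + -1·8 + 1·-9 = -61
  a_9 = 0·-61 + -2·-10 + -1·22 + 1·8 = 6
  a_10 = 0·6 + -2·-61 + -1·-10 + 1·22 = 154
  a_11 = 0·154 + -2·6 + -1·-61 + 1·-10 = 39

0,-2,-1,1 ; 39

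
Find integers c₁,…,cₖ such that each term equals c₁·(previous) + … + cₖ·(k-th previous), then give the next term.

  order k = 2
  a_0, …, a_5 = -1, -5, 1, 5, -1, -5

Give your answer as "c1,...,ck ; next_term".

0,-1 ; 1

  a_2 = 0·-5 + -1·-1 = 1
  a_3 = 0·1 + -1·-5 = 5
  a_4 = 0·5 + -1·1 = -1
  a_5 = 0·-1 + -1·5 = -5
  a_6 = 0·-5 + -1·-1 = 1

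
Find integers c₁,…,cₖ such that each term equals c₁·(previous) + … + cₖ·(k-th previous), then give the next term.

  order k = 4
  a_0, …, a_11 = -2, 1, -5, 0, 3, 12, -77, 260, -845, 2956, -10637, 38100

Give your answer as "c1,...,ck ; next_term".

  a_4 = -4·0 + -3·-5 + -4·1 + 4·-2 = 3
  a_5 = -4·3 + -3·0 + -4·-5 + 4·1 = 12
  a_6 = -4·12 + -3·3 + -4·0 + 4·-5 = -77
  a_7 = -4·-77 + -3·12 + -4·3 + 4·0 = 260
  a_8 = -4·260 + -3·-77 + -4·12 + 4·3 = -845
  a_9 = -4·-845 + -3·260 + -4·-77 + 4·12 = 2956
  a_10 = -4·2956 + -3·-845 + -4·260 + 4·-77 = -10637
  a_11 = -4·-10637 + -3·2956 + -4·-845 + 4·260 = 38100
  a_12 = -4·38100 + -3·-10637 + -4·2956 + 4·-845 = -135693

-4,-3,-4,4 ; -135693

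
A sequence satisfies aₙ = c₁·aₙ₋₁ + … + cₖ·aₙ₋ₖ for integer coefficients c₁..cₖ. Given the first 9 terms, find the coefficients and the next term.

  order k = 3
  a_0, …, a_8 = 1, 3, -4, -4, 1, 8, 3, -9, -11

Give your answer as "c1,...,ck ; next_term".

0,-1,-1 ; 6

  a_3 = 0·-4 + -1·3 + -1·1 = -4
  a_4 = 0·-4 + -1·-4 + -1·3 = 1
  a_5 = 0·1 + -1·-4 + -1·-4 = 8
  a_6 = 0·8 + -1·1 + -1·-4 = 3
  a_7 = 0·3 + -1·8 + -1·1 = -9
  a_8 = 0·-9 + -1·3 + -1·8 = -11
  a_9 = 0·-11 + -1·-9 + -1·3 = 6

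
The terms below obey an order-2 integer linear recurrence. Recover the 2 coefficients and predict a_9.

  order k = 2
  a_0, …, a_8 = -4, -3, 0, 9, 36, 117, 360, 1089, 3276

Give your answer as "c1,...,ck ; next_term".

  a_2 = 4·-3 + -3·-4 = 0
  a_3 = 4·0 + -3·-3 = 9
  a_4 = 4·9 + -3·0 = 36
  a_5 = 4·36 + -3·9 = 117
  a_6 = 4·117 + -3·36 = 360
  a_7 = 4·360 + -3·117 = 1089
  a_8 = 4·1089 + -3·360 = 3276
  a_9 = 4·3276 + -3·1089 = 9837

4,-3 ; 9837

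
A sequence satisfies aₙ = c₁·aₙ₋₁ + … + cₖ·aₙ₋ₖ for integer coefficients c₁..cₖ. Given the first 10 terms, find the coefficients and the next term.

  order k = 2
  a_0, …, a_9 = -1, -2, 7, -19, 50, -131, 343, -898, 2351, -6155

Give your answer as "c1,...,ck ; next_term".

-3,-1 ; 16114

  a_2 = -3·-2 + -1·-1 = 7
  a_3 = -3·7 + -1·-2 = -19
  a_4 = -3·-19 + -1·7 = 50
  a_5 = -3·50 + -1·-19 = -131
  a_6 = -3·-131 + -1·50 = 343
  a_7 = -3·343 + -1·-131 = -898
  a_8 = -3·-898 + -1·343 = 2351
  a_9 = -3·2351 + -1·-898 = -6155
  a_10 = -3·-6155 + -1·2351 = 16114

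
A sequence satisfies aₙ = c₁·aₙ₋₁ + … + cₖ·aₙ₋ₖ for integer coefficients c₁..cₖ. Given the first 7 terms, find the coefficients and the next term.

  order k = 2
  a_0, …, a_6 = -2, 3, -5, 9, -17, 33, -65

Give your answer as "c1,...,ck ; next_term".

-3,-2 ; 129

  a_2 = -3·3 + -2·-2 = -5
  a_3 = -3·-5 + -2·3 = 9
  a_4 = -3·9 + -2·-5 = -17
  a_5 = -3·-17 + -2·9 = 33
  a_6 = -3·33 + -2·-17 = -65
  a_7 = -3·-65 + -2·33 = 129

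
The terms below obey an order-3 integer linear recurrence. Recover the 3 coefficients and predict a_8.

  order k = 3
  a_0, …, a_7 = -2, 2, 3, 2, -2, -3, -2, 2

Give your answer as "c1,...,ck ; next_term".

  a_3 = 0·3 + 0·2 + -1·-2 = 2
  a_4 = 0·2 + 0·3 + -1·2 = -2
  a_5 = 0·-2 + 0·2 + -1·3 = -3
  a_6 = 0·-3 + 0·-2 + -1·2 = -2
  a_7 = 0·-2 + 0·-3 + -1·-2 = 2
  a_8 = 0·2 + 0·-2 + -1·-3 = 3

0,0,-1 ; 3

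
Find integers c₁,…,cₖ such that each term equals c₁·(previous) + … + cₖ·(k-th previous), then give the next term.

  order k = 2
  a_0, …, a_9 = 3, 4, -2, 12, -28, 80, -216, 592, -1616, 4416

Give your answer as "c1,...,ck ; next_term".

  a_2 = -2·4 + 2·3 = -2
  a_3 = -2·-2 + 2·4 = 12
  a_4 = -2·12 + 2·-2 = -28
  a_5 = -2·-28 + 2·12 = 80
  a_6 = -2·80 + 2·-28 = -216
  a_7 = -2·-216 + 2·80 = 592
  a_8 = -2·592 + 2·-216 = -1616
  a_9 = -2·-1616 + 2·592 = 4416
  a_10 = -2·4416 + 2·-1616 = -12064

-2,2 ; -12064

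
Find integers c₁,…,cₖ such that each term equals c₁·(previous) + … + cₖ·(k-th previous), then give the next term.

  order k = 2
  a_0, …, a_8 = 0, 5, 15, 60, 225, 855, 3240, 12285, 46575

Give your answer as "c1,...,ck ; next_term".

  a_2 = 3·5 + 3·0 = 15
  a_3 = 3·15 + 3·5 = 60
  a_4 = 3·60 + 3·15 = 225
  a_5 = 3·225 + 3·60 = 855
  a_6 = 3·855 + 3·225 = 3240
  a_7 = 3·3240 + 3·855 = 12285
  a_8 = 3·12285 + 3·3240 = 46575
  a_9 = 3·46575 + 3·12285 = 176580

3,3 ; 176580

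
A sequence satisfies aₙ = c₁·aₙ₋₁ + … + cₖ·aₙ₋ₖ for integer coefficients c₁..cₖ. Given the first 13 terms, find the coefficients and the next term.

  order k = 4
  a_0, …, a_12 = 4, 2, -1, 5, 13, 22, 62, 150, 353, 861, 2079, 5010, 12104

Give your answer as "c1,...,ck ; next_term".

1,2,3,1 ; 29222

  a_4 = 1·5 + 2·-1 + 3·2 + 1·4 = 13
  a_5 = 1·13 + 2·5 + 3·-1 + 1·2 = 22
  a_6 = 1·22 + 2·13 + 3·5 + 1·-1 = 62
  a_7 = 1·62 + 2·22 + 3·13 + 1·5 = 150
  a_8 = 1·150 + 2·62 + 3·22 + 1·13 = 353
  a_9 = 1·353 + 2·150 + 3·62 + 1·22 = 861
  a_10 = 1·861 + 2·353 + 3·150 + 1·62 = 2079
  a_11 = 1·2079 + 2·861 + 3·353 + 1·150 = 5010
  a_12 = 1·5010 + 2·2079 + 3·861 + 1·353 = 12104
  a_13 = 1·12104 + 2·5010 + 3·2079 + 1·861 = 29222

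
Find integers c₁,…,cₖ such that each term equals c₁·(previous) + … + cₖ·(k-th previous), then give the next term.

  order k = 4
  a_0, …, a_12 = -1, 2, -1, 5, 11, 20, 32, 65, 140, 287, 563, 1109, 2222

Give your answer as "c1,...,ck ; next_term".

2,-1,1,2 ; 4472

  a_4 = 2·5 + -1·-1 + 1·2 + 2·-1 = 11
  a_5 = 2·11 + -1·5 + 1·-1 + 2·2 = 20
  a_6 = 2·20 + -1·11 + 1·5 + 2·-1 = 32
  a_7 = 2·32 + -1·20 + 1·11 + 2·5 = 65
  a_8 = 2·65 + -1·32 + 1·20 + 2·11 = 140
  a_9 = 2·140 + -1·65 + 1·32 + 2·20 = 287
  a_10 = 2·287 + -1·140 + 1·65 + 2·32 = 563
  a_11 = 2·563 + -1·287 + 1·140 + 2·65 = 1109
  a_12 = 2·1109 + -1·563 + 1·287 + 2·140 = 2222
  a_13 = 2·2222 + -1·1109 + 1·563 + 2·287 = 4472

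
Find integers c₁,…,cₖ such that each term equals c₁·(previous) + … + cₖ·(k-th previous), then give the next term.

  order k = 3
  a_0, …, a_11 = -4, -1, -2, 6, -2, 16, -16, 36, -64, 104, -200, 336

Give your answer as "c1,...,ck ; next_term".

0,2,-2 ; -608

  a_3 = 0·-2 + 2·-1 + -2·-4 = 6
  a_4 = 0·6 + 2·-2 + -2·-1 = -2
  a_5 = 0·-2 + 2·6 + -2·-2 = 16
  a_6 = 0·16 + 2·-2 + -2·6 = -16
  a_7 = 0·-16 + 2·16 + -2·-2 = 36
  a_8 = 0·36 + 2·-16 + -2·16 = -64
  a_9 = 0·-64 + 2·36 + -2·-16 = 104
  a_10 = 0·104 + 2·-64 + -2·36 = -200
  a_11 = 0·-200 + 2·104 + -2·-64 = 336
  a_12 = 0·336 + 2·-200 + -2·104 = -608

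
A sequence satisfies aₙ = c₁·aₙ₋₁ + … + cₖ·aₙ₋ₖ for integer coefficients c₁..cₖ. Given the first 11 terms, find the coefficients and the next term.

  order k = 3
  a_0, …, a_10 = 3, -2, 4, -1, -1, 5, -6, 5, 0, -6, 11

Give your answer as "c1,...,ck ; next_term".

  a_3 = -1·4 + 0·-2 + 1·3 = -1
  a_4 = -1·-1 + 0·4 + 1·-2 = -1
  a_5 = -1·-1 + 0·-1 + 1·4 = 5
  a_6 = -1·5 + 0·-1 + 1·-1 = -6
  a_7 = -1·-6 + 0·5 + 1·-1 = 5
  a_8 = -1·5 + 0·-6 + 1·5 = 0
  a_9 = -1·0 + 0·5 + 1·-6 = -6
  a_10 = -1·-6 + 0·0 + 1·5 = 11
  a_11 = -1·11 + 0·-6 + 1·0 = -11

-1,0,1 ; -11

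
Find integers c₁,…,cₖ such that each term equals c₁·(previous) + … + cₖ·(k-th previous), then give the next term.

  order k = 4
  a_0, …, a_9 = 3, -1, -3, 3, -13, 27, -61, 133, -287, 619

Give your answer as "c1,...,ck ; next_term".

  a_4 = -2·3 + 1·-3 + 1·-1 + -1·3 = -13
  a_5 = -2·-13 + 1·3 + 1·-3 + -1·-1 = 27
  a_6 = -2·27 + 1·-13 + 1·3 + -1·-3 = -61
  a_7 = -2·-61 + 1·27 + 1·-13 + -1·3 = 133
  a_8 = -2·133 + 1·-61 + 1·27 + -1·-13 = -287
  a_9 = -2·-287 + 1·133 + 1·-61 + -1·27 = 619
  a_10 = -2·619 + 1·-287 + 1·133 + -1·-61 = -1331

-2,1,1,-1 ; -1331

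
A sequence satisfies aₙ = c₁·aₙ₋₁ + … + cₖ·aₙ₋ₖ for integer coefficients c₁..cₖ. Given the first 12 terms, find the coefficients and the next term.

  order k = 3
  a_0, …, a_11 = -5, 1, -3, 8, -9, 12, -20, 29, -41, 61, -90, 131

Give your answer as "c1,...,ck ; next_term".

-1,0,-1 ; -192

  a_3 = -1·-3 + 0·1 + -1·-5 = 8
  a_4 = -1·8 + 0·-3 + -1·1 = -9
  a_5 = -1·-9 + 0·8 + -1·-3 = 12
  a_6 = -1·12 + 0·-9 + -1·8 = -20
  a_7 = -1·-20 + 0·12 + -1·-9 = 29
  a_8 = -1·29 + 0·-20 + -1·12 = -41
  a_9 = -1·-41 + 0·29 + -1·-20 = 61
  a_10 = -1·61 + 0·-41 + -1·29 = -90
  a_11 = -1·-90 + 0·61 + -1·-41 = 131
  a_12 = -1·131 + 0·-90 + -1·61 = -192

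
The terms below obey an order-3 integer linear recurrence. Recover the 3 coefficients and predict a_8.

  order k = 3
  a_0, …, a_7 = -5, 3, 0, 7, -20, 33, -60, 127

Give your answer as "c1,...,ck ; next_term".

  a_3 = -2·0 + -1·3 + -2·-5 = 7
  a_4 = -2·7 + -1·0 + -2·3 = -20
  a_5 = -2·-20 + -1·7 + -2·0 = 33
  a_6 = -2·33 + -1·-20 + -2·7 = -60
  a_7 = -2·-60 + -1·33 + -2·-20 = 127
  a_8 = -2·127 + -1·-60 + -2·33 = -260

-2,-1,-2 ; -260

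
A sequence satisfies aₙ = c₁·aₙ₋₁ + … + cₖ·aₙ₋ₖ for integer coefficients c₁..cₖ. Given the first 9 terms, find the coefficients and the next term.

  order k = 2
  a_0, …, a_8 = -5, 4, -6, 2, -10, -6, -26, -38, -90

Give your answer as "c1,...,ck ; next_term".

1,2 ; -166

  a_2 = 1·4 + 2·-5 = -6
  a_3 = 1·-6 + 2·4 = 2
  a_4 = 1·2 + 2·-6 = -10
  a_5 = 1·-10 + 2·2 = -6
  a_6 = 1·-6 + 2·-10 = -26
  a_7 = 1·-26 + 2·-6 = -38
  a_8 = 1·-38 + 2·-26 = -90
  a_9 = 1·-90 + 2·-38 = -166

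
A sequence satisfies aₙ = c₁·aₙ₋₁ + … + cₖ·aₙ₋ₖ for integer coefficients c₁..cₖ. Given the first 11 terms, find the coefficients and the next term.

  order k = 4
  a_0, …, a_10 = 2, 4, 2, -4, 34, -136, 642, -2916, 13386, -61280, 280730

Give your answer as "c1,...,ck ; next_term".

  a_4 = -4·-4 + 3·2 + 2·4 + 2·2 = 34
  a_5 = -4·34 + 3·-4 + 2·2 + 2·4 = -136
  a_6 = -4·-136 + 3·34 + 2·-4 + 2·2 = 642
  a_7 = -4·642 + 3·-136 + 2·34 + 2·-4 = -2916
  a_8 = -4·-2916 + 3·642 + 2·-136 + 2·34 = 13386
  a_9 = -4·13386 + 3·-2916 + 2·642 + 2·-136 = -61280
  a_10 = -4·-61280 + 3·13386 + 2·-2916 + 2·642 = 280730
  a_11 = -4·280730 + 3·-61280 + 2·13386 + 2·-2916 = -1285820

-4,3,2,2 ; -1285820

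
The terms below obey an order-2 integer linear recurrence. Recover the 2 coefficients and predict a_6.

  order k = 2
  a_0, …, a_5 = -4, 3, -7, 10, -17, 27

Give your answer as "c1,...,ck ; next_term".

  a_2 = -1·3 + 1·-4 = -7
  a_3 = -1·-7 + 1·3 = 10
  a_4 = -1·10 + 1·-7 = -17
  a_5 = -1·-17 + 1·10 = 27
  a_6 = -1·27 + 1·-17 = -44

-1,1 ; -44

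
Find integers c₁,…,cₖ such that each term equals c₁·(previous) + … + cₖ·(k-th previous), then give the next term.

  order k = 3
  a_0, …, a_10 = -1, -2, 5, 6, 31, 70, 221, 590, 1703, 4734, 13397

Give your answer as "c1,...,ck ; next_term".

  a_3 = 2·5 + 3·-2 + -2·-1 = 6
  a_4 = 2·6 + 3·5 + -2·-2 = 31
  a_5 = 2·31 + 3·6 + -2·5 = 70
  a_6 = 2·70 + 3·31 + -2·6 = 221
  a_7 = 2·221 + 3·70 + -2·31 = 590
  a_8 = 2·590 + 3·221 + -2·70 = 1703
  a_9 = 2·1703 + 3·590 + -2·221 = 4734
  a_10 = 2·4734 + 3·1703 + -2·590 = 13397
  a_11 = 2·13397 + 3·4734 + -2·1703 = 37590

2,3,-2 ; 37590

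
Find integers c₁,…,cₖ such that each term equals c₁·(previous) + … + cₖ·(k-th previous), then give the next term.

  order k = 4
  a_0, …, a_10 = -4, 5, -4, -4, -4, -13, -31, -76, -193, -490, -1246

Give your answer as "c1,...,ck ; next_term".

3,-1,0,-1 ; -3172

  a_4 = 3·-4 + -1·-4 + 0·5 + -1·-4 = -4
  a_5 = 3·-4 + -1·-4 + 0·-4 + -1·5 = -13
  a_6 = 3·-13 + -1·-4 + 0·-4 + -1·-4 = -31
  a_7 = 3·-31 + -1·-13 + 0·-4 + -1·-4 = -76
  a_8 = 3·-76 + -1·-31 + 0·-13 + -1·-4 = -193
  a_9 = 3·-193 + -1·-76 + 0·-31 + -1·-13 = -490
  a_10 = 3·-490 + -1·-193 + 0·-76 + -1·-31 = -1246
  a_11 = 3·-1246 + -1·-490 + 0·-193 + -1·-76 = -3172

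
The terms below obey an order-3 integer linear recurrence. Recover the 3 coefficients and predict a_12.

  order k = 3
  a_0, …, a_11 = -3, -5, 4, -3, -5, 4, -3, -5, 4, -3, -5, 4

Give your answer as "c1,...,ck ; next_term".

0,0,1 ; -3

  a_3 = 0·4 + 0·-5 + 1·-3 = -3
  a_4 = 0·-3 + 0·4 + 1·-5 = -5
  a_5 = 0·-5 + 0·-3 + 1·4 = 4
  a_6 = 0·4 + 0·-5 + 1·-3 = -3
  a_7 = 0·-3 + 0·4 + 1·-5 = -5
  a_8 = 0·-5 + 0·-3 + 1·4 = 4
  a_9 = 0·4 + 0·-5 + 1·-3 = -3
  a_10 = 0·-3 + 0·4 + 1·-5 = -5
  a_11 = 0·-5 + 0·-3 + 1·4 = 4
  a_12 = 0·4 + 0·-5 + 1·-3 = -3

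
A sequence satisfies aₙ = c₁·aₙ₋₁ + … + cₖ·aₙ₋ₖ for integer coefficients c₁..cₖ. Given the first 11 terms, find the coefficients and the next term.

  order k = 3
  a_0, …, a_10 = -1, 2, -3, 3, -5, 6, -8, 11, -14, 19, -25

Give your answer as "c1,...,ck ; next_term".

0,1,-1 ; 33

  a_3 = 0·-3 + 1·2 + -1·-1 = 3
  a_4 = 0·3 + 1·-3 + -1·2 = -5
  a_5 = 0·-5 + 1·3 + -1·-3 = 6
  a_6 = 0·6 + 1·-5 + -1·3 = -8
  a_7 = 0·-8 + 1·6 + -1·-5 = 11
  a_8 = 0·11 + 1·-8 + -1·6 = -14
  a_9 = 0·-14 + 1·11 + -1·-8 = 19
  a_10 = 0·19 + 1·-14 + -1·11 = -25
  a_11 = 0·-25 + 1·19 + -1·-14 = 33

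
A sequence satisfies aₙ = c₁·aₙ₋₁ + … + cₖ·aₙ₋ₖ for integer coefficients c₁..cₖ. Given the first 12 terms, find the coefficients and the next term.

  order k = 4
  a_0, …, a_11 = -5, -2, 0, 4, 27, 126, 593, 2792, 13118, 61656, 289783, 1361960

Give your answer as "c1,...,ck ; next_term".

4,3,2,-3 ; 6401147

  a_4 = 4·4 + 3·0 + 2·-2 + -3·-5 = 27
  a_5 = 4·27 + 3·4 + 2·0 + -3·-2 = 126
  a_6 = 4·126 + 3·27 + 2·4 + -3·0 = 593
  a_7 = 4·593 + 3·126 + 2·27 + -3·4 = 2792
  a_8 = 4·2792 + 3·593 + 2·126 + -3·27 = 13118
  a_9 = 4·13118 + 3·2792 + 2·593 + -3·126 = 61656
  a_10 = 4·61656 + 3·13118 + 2·2792 + -3·593 = 289783
  a_11 = 4·289783 + 3·61656 + 2·13118 + -3·2792 = 1361960
  a_12 = 4·1361960 + 3·289783 + 2·61656 + -3·13118 = 6401147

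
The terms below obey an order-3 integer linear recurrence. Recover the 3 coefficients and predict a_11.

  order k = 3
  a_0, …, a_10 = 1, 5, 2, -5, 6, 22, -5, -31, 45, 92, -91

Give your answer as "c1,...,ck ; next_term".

  a_3 = 1·2 + -2·5 + 3·1 = -5
  a_4 = 1·-5 + -2·2 + 3·5 = 6
  a_5 = 1·6 + -2·-5 + 3·2 = 22
  a_6 = 1·22 + -2·6 + 3·-5 = -5
  a_7 = 1·-5 + -2·22 + 3·6 = -31
  a_8 = 1·-31 + -2·-5 + 3·22 = 45
  a_9 = 1·45 + -2·-31 + 3·-5 = 92
  a_10 = 1·92 + -2·45 + 3·-31 = -91
  a_11 = 1·-91 + -2·92 + 3·45 = -140

1,-2,3 ; -140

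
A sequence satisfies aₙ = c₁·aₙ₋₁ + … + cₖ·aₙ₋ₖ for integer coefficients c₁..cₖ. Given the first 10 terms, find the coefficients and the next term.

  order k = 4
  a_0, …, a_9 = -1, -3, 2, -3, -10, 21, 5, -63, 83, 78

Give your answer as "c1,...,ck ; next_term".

0,-2,3,-3 ; -370

  a_4 = 0·-3 + -2·2 + 3·-3 + -3·-1 = -10
  a_5 = 0·-10 + -2·-3 + 3·2 + -3·-3 = 21
  a_6 = 0·21 + -2·-10 + 3·-3 + -3·2 = 5
  a_7 = 0·5 + -2·21 + 3·-10 + -3·-3 = -63
  a_8 = 0·-63 + -2·5 + 3·21 + -3·-10 = 83
  a_9 = 0·83 + -2·-63 + 3·5 + -3·21 = 78
  a_10 = 0·78 + -2·83 + 3·-63 + -3·5 = -370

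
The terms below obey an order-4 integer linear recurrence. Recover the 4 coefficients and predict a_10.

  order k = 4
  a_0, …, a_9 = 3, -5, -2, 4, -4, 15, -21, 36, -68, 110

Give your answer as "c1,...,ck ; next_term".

  a_4 = -1·4 + 1·-2 + -1·-5 + -1·3 = -4
  a_5 = -1·-4 + 1·4 + -1·-2 + -1·-5 = 15
  a_6 = -1·15 + 1·-4 + -1·4 + -1·-2 = -21
  a_7 = -1·-21 + 1·15 + -1·-4 + -1·4 = 36
  a_8 = -1·36 + 1·-21 + -1·15 + -1·-4 = -68
  a_9 = -1·-68 + 1·36 + -1·-21 + -1·15 = 110
  a_10 = -1·110 + 1·-68 + -1·36 + -1·-21 = -193

-1,1,-1,-1 ; -193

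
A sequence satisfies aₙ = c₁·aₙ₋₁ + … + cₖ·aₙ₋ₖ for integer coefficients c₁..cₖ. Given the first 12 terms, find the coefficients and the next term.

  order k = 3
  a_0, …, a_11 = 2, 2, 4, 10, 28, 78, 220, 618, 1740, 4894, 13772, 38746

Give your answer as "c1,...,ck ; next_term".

  a_3 = 2·4 + 3·2 + -2·2 = 10
  a_4 = 2·10 + 3·4 + -2·2 = 28
  a_5 = 2·28 + 3·10 + -2·4 = 78
  a_6 = 2·78 + 3·28 + -2·10 = 220
  a_7 = 2·220 + 3·78 + -2·28 = 618
  a_8 = 2·618 + 3·220 + -2·78 = 1740
  a_9 = 2·1740 + 3·618 + -2·220 = 4894
  a_10 = 2·4894 + 3·1740 + -2·618 = 13772
  a_11 = 2·13772 + 3·4894 + -2·1740 = 38746
  a_12 = 2·38746 + 3·13772 + -2·4894 = 109020

2,3,-2 ; 109020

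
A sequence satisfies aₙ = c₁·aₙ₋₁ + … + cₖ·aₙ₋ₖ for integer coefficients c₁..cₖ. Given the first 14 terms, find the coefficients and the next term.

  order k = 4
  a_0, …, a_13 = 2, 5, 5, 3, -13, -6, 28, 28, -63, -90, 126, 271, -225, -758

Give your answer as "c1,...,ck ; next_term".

0,-2,-1,1 ; 305

  a_4 = 0·3 + -2·5 + -1·5 + 1·2 = -13
  a_5 = 0·-13 + -2·3 + -1·5 + 1·5 = -6
  a_6 = 0·-6 + -2·-13 + -1·3 + 1·5 = 28
  a_7 = 0·28 + -2·-6 + -1·-13 + 1·3 = 28
  a_8 = 0·28 + -2·28 + -1·-6 + 1·-13 = -63
  a_9 = 0·-63 + -2·28 + -1·28 + 1·-6 = -90
  a_10 = 0·-90 + -2·-63 + -1·28 + 1·28 = 126
  a_11 = 0·126 + -2·-90 + -1·-63 + 1·28 = 271
  a_12 = 0·271 + -2·126 + -1·-90 + 1·-63 = -225
  a_13 = 0·-225 + -2·271 + -1·126 + 1·-90 = -758
  a_14 = 0·-758 + -2·-225 + -1·271 + 1·126 = 305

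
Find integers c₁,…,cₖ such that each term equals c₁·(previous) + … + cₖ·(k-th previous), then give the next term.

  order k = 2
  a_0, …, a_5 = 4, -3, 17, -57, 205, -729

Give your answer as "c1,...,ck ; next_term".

-3,2 ; 2597

  a_2 = -3·-3 + 2·4 = 17
  a_3 = -3·17 + 2·-3 = -57
  a_4 = -3·-57 + 2·17 = 205
  a_5 = -3·205 + 2·-57 = -729
  a_6 = -3·-729 + 2·205 = 2597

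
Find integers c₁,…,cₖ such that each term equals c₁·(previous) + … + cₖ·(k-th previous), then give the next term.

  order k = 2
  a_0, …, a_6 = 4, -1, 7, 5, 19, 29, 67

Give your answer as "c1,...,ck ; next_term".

1,2 ; 125

  a_2 = 1·-1 + 2·4 = 7
  a_3 = 1·7 + 2·-1 = 5
  a_4 = 1·5 + 2·7 = 19
  a_5 = 1·19 + 2·5 = 29
  a_6 = 1·29 + 2·19 = 67
  a_7 = 1·67 + 2·29 = 125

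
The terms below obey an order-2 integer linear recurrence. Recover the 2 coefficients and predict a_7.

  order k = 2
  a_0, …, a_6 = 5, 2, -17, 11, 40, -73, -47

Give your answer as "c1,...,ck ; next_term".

-1,-3 ; 266

  a_2 = -1·2 + -3·5 = -17
  a_3 = -1·-17 + -3·2 = 11
  a_4 = -1·11 + -3·-17 = 40
  a_5 = -1·40 + -3·11 = -73
  a_6 = -1·-73 + -3·40 = -47
  a_7 = -1·-47 + -3·-73 = 266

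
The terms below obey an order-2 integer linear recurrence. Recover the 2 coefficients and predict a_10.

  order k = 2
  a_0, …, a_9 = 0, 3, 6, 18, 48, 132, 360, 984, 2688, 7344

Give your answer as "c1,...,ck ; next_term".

2,2 ; 20064

  a_2 = 2·3 + 2·0 = 6
  a_3 = 2·6 + 2·3 = 18
  a_4 = 2·18 + 2·6 = 48
  a_5 = 2·48 + 2·18 = 132
  a_6 = 2·132 + 2·48 = 360
  a_7 = 2·360 + 2·132 = 984
  a_8 = 2·984 + 2·360 = 2688
  a_9 = 2·2688 + 2·984 = 7344
  a_10 = 2·7344 + 2·2688 = 20064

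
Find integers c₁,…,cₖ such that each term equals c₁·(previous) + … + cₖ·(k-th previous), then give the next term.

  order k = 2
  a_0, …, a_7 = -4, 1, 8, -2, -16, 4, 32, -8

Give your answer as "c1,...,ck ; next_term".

  a_2 = 0·1 + -2·-4 = 8
  a_3 = 0·8 + -2·1 = -2
  a_4 = 0·-2 + -2·8 = -16
  a_5 = 0·-16 + -2·-2 = 4
  a_6 = 0·4 + -2·-16 = 32
  a_7 = 0·32 + -2·4 = -8
  a_8 = 0·-8 + -2·32 = -64

0,-2 ; -64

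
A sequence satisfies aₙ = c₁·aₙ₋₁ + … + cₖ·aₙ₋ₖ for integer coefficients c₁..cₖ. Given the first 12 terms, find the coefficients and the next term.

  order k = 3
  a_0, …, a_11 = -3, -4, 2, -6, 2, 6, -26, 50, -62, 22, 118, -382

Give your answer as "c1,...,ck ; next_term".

  a_3 = -2·2 + -1·-4 + 2·-3 = -6
  a_4 = -2·-6 + -1·2 + 2·-4 = 2
  a_5 = -2·2 + -1·-6 + 2·2 = 6
  a_6 = -2·6 + -1·2 + 2·-6 = -26
  a_7 = -2·-26 + -1·6 + 2·2 = 50
  a_8 = -2·50 + -1·-26 + 2·6 = -62
  a_9 = -2·-62 + -1·50 + 2·-26 = 22
  a_10 = -2·22 + -1·-62 + 2·50 = 118
  a_11 = -2·118 + -1·22 + 2·-62 = -382
  a_12 = -2·-382 + -1·118 + 2·22 = 690

-2,-1,2 ; 690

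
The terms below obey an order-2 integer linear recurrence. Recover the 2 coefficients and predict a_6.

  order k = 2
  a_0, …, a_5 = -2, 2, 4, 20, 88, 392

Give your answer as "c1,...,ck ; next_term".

4,2 ; 1744

  a_2 = 4·2 + 2·-2 = 4
  a_3 = 4·4 + 2·2 = 20
  a_4 = 4·20 + 2·4 = 88
  a_5 = 4·88 + 2·20 = 392
  a_6 = 4·392 + 2·88 = 1744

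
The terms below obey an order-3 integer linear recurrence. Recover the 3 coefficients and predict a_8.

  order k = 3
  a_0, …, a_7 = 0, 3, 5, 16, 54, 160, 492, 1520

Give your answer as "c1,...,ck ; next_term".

  a_3 = 2·5 + 2·3 + 4·0 = 16
  a_4 = 2·16 + 2·5 + 4·3 = 54
  a_5 = 2·54 + 2·16 + 4·5 = 160
  a_6 = 2·160 + 2·54 + 4·16 = 492
  a_7 = 2·492 + 2·160 + 4·54 = 1520
  a_8 = 2·1520 + 2·492 + 4·160 = 4664

2,2,4 ; 4664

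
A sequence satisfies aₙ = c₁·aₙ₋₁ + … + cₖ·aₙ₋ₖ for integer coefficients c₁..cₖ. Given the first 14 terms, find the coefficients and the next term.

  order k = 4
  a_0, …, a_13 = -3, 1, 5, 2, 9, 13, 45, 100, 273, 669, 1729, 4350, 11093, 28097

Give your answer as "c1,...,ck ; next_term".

  a_4 = 2·2 + 2·5 + -2·1 + 1·-3 = 9
  a_5 = 2·9 + 2·2 + -2·5 + 1·1 = 13
  a_6 = 2·13 + 2·9 + -2·2 + 1·5 = 45
  a_7 = 2·45 + 2·13 + -2·9 + 1·2 = 100
  a_8 = 2·100 + 2·45 + -2·13 + 1·9 = 273
  a_9 = 2·273 + 2·100 + -2·45 + 1·13 = 669
  a_10 = 2·669 + 2·273 + -2·100 + 1·45 = 1729
  a_11 = 2·1729 + 2·669 + -2·273 + 1·100 = 4350
  a_12 = 2·4350 + 2·1729 + -2·669 + 1·273 = 11093
  a_13 = 2·11093 + 2·4350 + -2·1729 + 1·669 = 28097
  a_14 = 2·28097 + 2·11093 + -2·4350 + 1·1729 = 71409

2,2,-2,1 ; 71409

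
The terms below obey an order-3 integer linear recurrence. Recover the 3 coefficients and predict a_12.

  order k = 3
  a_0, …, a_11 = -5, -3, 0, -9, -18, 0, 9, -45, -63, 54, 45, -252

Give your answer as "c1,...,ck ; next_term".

1,-2,3 ; -180

  a_3 = 1·0 + -2·-3 + 3·-5 = -9
  a_4 = 1·-9 + -2·0 + 3·-3 = -18
  a_5 = 1·-18 + -2·-9 + 3·0 = 0
  a_6 = 1·0 + -2·-18 + 3·-9 = 9
  a_7 = 1·9 + -2·0 + 3·-18 = -45
  a_8 = 1·-45 + -2·9 + 3·0 = -63
  a_9 = 1·-63 + -2·-45 + 3·9 = 54
  a_10 = 1·54 + -2·-63 + 3·-45 = 45
  a_11 = 1·45 + -2·54 + 3·-63 = -252
  a_12 = 1·-252 + -2·45 + 3·54 = -180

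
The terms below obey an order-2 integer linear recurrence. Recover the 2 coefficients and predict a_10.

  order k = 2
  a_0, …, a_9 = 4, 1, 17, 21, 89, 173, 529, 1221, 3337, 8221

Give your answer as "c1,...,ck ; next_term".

  a_2 = 1·1 + 4·4 = 17
  a_3 = 1·17 + 4·1 = 21
  a_4 = 1·21 + 4·17 = 89
  a_5 = 1·89 + 4·21 = 173
  a_6 = 1·173 + 4·89 = 529
  a_7 = 1·529 + 4·173 = 1221
  a_8 = 1·1221 + 4·529 = 3337
  a_9 = 1·3337 + 4·1221 = 8221
  a_10 = 1·8221 + 4·3337 = 21569

1,4 ; 21569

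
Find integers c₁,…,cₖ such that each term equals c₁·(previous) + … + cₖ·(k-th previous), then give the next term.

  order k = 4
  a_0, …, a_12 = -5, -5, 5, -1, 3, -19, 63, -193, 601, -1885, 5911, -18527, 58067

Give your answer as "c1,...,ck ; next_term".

-3,0,-1,1 ; -181997

  a_4 = -3·-1 + 0·5 + -1·-5 + 1·-5 = 3
  a_5 = -3·3 + 0·-1 + -1·5 + 1·-5 = -19
  a_6 = -3·-19 + 0·3 + -1·-1 + 1·5 = 63
  a_7 = -3·63 + 0·-19 + -1·3 + 1·-1 = -193
  a_8 = -3·-193 + 0·63 + -1·-19 + 1·3 = 601
  a_9 = -3·601 + 0·-193 + -1·63 + 1·-19 = -1885
  a_10 = -3·-1885 + 0·601 + -1·-193 + 1·63 = 5911
  a_11 = -3·5911 + 0·-1885 + -1·601 + 1·-193 = -18527
  a_12 = -3·-18527 + 0·5911 + -1·-1885 + 1·601 = 58067
  a_13 = -3·58067 + 0·-18527 + -1·5911 + 1·-1885 = -181997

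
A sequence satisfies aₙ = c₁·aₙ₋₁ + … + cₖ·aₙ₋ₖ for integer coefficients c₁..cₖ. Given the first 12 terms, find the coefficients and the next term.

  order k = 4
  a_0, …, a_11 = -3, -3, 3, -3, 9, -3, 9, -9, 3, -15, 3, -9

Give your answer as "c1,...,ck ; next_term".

  a_4 = 0·-3 + 1·3 + -1·-3 + -1·-3 = 9
  a_5 = 0·9 + 1·-3 + -1·3 + -1·-3 = -3
  a_6 = 0·-3 + 1·9 + -1·-3 + -1·3 = 9
  a_7 = 0·9 + 1·-3 + -1·9 + -1·-3 = -9
  a_8 = 0·-9 + 1·9 + -1·-3 + -1·9 = 3
  a_9 = 0·3 + 1·-9 + -1·9 + -1·-3 = -15
  a_10 = 0·-15 + 1·3 + -1·-9 + -1·9 = 3
  a_11 = 0·3 + 1·-15 + -1·3 + -1·-9 = -9
  a_12 = 0·-9 + 1·3 + -1·-15 + -1·3 = 15

0,1,-1,-1 ; 15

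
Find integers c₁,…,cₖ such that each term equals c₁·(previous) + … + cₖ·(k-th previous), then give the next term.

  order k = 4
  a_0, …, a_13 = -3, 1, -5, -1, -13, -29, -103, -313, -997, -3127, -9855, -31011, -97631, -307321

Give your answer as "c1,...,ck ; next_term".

3,1,-2,1 ; -967427

  a_4 = 3·-1 + 1·-5 + -2·1 + 1·-3 = -13
  a_5 = 3·-13 + 1·-1 + -2·-5 + 1·1 = -29
  a_6 = 3·-29 + 1·-13 + -2·-1 + 1·-5 = -103
  a_7 = 3·-103 + 1·-29 + -2·-13 + 1·-1 = -313
  a_8 = 3·-313 + 1·-103 + -2·-29 + 1·-13 = -997
  a_9 = 3·-997 + 1·-313 + -2·-103 + 1·-29 = -3127
  a_10 = 3·-3127 + 1·-997 + -2·-313 + 1·-103 = -9855
  a_11 = 3·-9855 + 1·-3127 + -2·-997 + 1·-313 = -31011
  a_12 = 3·-31011 + 1·-9855 + -2·-3127 + 1·-997 = -97631
  a_13 = 3·-97631 + 1·-31011 + -2·-9855 + 1·-3127 = -307321
  a_14 = 3·-307321 + 1·-97631 + -2·-31011 + 1·-9855 = -967427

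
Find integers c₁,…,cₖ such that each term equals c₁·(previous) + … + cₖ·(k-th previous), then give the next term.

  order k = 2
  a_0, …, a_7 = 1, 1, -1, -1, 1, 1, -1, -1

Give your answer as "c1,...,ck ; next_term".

  a_2 = 0·1 + -1·1 = -1
  a_3 = 0·-1 + -1·1 = -1
  a_4 = 0·-1 + -1·-1 = 1
  a_5 = 0·1 + -1·-1 = 1
  a_6 = 0·1 + -1·1 = -1
  a_7 = 0·-1 + -1·1 = -1
  a_8 = 0·-1 + -1·-1 = 1

0,-1 ; 1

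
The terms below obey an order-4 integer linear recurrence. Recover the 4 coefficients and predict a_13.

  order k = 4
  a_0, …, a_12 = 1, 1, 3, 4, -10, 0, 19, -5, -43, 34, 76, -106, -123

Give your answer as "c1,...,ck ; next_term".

-1,-2,-1,1 ; 293

  a_4 = -1·4 + -2·3 + -1·1 + 1·1 = -10
  a_5 = -1·-10 + -2·4 + -1·3 + 1·1 = 0
  a_6 = -1·0 + -2·-10 + -1·4 + 1·3 = 19
  a_7 = -1·19 + -2·0 + -1·-10 + 1·4 = -5
  a_8 = -1·-5 + -2·19 + -1·0 + 1·-10 = -43
  a_9 = -1·-43 + -2·-5 + -1·19 + 1·0 = 34
  a_10 = -1·34 + -2·-43 + -1·-5 + 1·19 = 76
  a_11 = -1·76 + -2·34 + -1·-43 + 1·-5 = -106
  a_12 = -1·-106 + -2·76 + -1·34 + 1·-43 = -123
  a_13 = -1·-123 + -2·-106 + -1·76 + 1·34 = 293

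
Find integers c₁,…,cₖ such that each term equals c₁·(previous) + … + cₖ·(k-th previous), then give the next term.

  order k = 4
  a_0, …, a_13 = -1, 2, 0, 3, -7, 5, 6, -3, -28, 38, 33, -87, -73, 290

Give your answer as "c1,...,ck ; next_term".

  a_4 = -1·3 + -2·0 + -1·2 + 2·-1 = -7
  a_5 = -1·-7 + -2·3 + -1·0 + 2·2 = 5
  a_6 = -1·5 + -2·-7 + -1·3 + 2·0 = 6
  a_7 = -1·6 + -2·5 + -1·-7 + 2·3 = -3
  a_8 = -1·-3 + -2·6 + -1·5 + 2·-7 = -28
  a_9 = -1·-28 + -2·-3 + -1·6 + 2·5 = 38
  a_10 = -1·38 + -2·-28 + -1·-3 + 2·6 = 33
  a_11 = -1·33 + -2·38 + -1·-28 + 2·-3 = -87
  a_12 = -1·-87 + -2·33 + -1·38 + 2·-28 = -73
  a_13 = -1·-73 + -2·-87 + -1·33 + 2·38 = 290
  a_14 = -1·290 + -2·-73 + -1·-87 + 2·33 = 9

-1,-2,-1,2 ; 9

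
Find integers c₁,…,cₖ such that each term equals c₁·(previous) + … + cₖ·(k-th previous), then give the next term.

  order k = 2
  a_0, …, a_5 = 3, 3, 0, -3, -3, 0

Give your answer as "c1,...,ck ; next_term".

1,-1 ; 3

  a_2 = 1·3 + -1·3 = 0
  a_3 = 1·0 + -1·3 = -3
  a_4 = 1·-3 + -1·0 = -3
  a_5 = 1·-3 + -1·-3 = 0
  a_6 = 1·0 + -1·-3 = 3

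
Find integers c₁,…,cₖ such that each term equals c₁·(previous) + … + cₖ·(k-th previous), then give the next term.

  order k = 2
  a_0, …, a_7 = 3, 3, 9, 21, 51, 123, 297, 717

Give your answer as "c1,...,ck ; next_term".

  a_2 = 2·3 + 1·3 = 9
  a_3 = 2·9 + 1·3 = 21
  a_4 = 2·21 + 1·9 = 51
  a_5 = 2·51 + 1·21 = 123
  a_6 = 2·123 + 1·51 = 297
  a_7 = 2·297 + 1·123 = 717
  a_8 = 2·717 + 1·297 = 1731

2,1 ; 1731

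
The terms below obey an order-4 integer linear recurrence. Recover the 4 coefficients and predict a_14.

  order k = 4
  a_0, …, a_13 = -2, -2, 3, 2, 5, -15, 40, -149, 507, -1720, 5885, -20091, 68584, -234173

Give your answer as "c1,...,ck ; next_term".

  a_4 = -3·2 + 1·3 + -2·-2 + -2·-2 = 5
  a_5 = -3·5 + 1·2 + -2·3 + -2·-2 = -15
  a_6 = -3·-15 + 1·5 + -2·2 + -2·3 = 40
  a_7 = -3·40 + 1·-15 + -2·5 + -2·2 = -149
  a_8 = -3·-149 + 1·40 + -2·-15 + -2·5 = 507
  a_9 = -3·507 + 1·-149 + -2·40 + -2·-15 = -1720
  a_10 = -3·-1720 + 1·507 + -2·-149 + -2·40 = 5885
  a_11 = -3·5885 + 1·-1720 + -2·507 + -2·-149 = -20091
  a_12 = -3·-20091 + 1·5885 + -2·-1720 + -2·507 = 68584
  a_13 = -3·68584 + 1·-20091 + -2·5885 + -2·-1720 = -234173
  a_14 = -3·-234173 + 1·68584 + -2·-20091 + -2·5885 = 799515

-3,1,-2,-2 ; 799515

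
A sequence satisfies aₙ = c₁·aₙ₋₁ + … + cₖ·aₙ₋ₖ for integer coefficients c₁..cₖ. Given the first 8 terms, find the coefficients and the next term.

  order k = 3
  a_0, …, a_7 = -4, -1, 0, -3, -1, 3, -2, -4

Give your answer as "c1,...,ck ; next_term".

0,-1,1 ; 5

  a_3 = 0·0 + -1·-1 + 1·-4 = -3
  a_4 = 0·-3 + -1·0 + 1·-1 = -1
  a_5 = 0·-1 + -1·-3 + 1·0 = 3
  a_6 = 0·3 + -1·-1 + 1·-3 = -2
  a_7 = 0·-2 + -1·3 + 1·-1 = -4
  a_8 = 0·-4 + -1·-2 + 1·3 = 5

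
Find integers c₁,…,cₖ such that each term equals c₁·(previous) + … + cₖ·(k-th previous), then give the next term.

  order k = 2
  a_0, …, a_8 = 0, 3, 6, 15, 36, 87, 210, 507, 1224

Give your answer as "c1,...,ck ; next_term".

2,1 ; 2955

  a_2 = 2·3 + 1·0 = 6
  a_3 = 2·6 + 1·3 = 15
  a_4 = 2·15 + 1·6 = 36
  a_5 = 2·36 + 1·15 = 87
  a_6 = 2·87 + 1·36 = 210
  a_7 = 2·210 + 1·87 = 507
  a_8 = 2·507 + 1·210 = 1224
  a_9 = 2·1224 + 1·507 = 2955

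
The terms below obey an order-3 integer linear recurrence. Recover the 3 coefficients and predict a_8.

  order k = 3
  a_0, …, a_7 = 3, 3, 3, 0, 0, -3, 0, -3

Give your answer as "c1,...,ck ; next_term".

  a_3 = 0·3 + 1·3 + -1·3 = 0
  a_4 = 0·0 + 1·3 + -1·3 = 0
  a_5 = 0·0 + 1·0 + -1·3 = -3
  a_6 = 0·-3 + 1·0 + -1·0 = 0
  a_7 = 0·0 + 1·-3 + -1·0 = -3
  a_8 = 0·-3 + 1·0 + -1·-3 = 3

0,1,-1 ; 3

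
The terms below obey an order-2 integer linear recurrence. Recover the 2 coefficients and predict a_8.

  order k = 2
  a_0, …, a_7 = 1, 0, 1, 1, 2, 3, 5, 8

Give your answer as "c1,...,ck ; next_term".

  a_2 = 1·0 + 1·1 = 1
  a_3 = 1·1 + 1·0 = 1
  a_4 = 1·1 + 1·1 = 2
  a_5 = 1·2 + 1·1 = 3
  a_6 = 1·3 + 1·2 = 5
  a_7 = 1·5 + 1·3 = 8
  a_8 = 1·8 + 1·5 = 13

1,1 ; 13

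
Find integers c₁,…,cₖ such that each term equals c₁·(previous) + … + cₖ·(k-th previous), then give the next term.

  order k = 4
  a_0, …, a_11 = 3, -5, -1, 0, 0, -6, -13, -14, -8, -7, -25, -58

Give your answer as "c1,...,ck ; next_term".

2,-2,1,1 ; -81

  a_4 = 2·0 + -2·-1 + 1·-5 + 1·3 = 0
  a_5 = 2·0 + -2·0 + 1·-1 + 1·-5 = -6
  a_6 = 2·-6 + -2·0 + 1·0 + 1·-1 = -13
  a_7 = 2·-13 + -2·-6 + 1·0 + 1·0 = -14
  a_8 = 2·-14 + -2·-13 + 1·-6 + 1·0 = -8
  a_9 = 2·-8 + -2·-14 + 1·-13 + 1·-6 = -7
  a_10 = 2·-7 + -2·-8 + 1·-14 + 1·-13 = -25
  a_11 = 2·-25 + -2·-7 + 1·-8 + 1·-14 = -58
  a_12 = 2·-58 + -2·-25 + 1·-7 + 1·-8 = -81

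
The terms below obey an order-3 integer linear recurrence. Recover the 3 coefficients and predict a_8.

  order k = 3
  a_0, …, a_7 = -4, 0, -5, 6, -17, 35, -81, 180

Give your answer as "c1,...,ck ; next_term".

  a_3 = -2·-5 + 1·0 + 1·-4 = 6
  a_4 = -2·6 + 1·-5 + 1·0 = -17
  a_5 = -2·-17 + 1·6 + 1·-5 = 35
  a_6 = -2·35 + 1·-17 + 1·6 = -81
  a_7 = -2·-81 + 1·35 + 1·-17 = 180
  a_8 = -2·180 + 1·-81 + 1·35 = -406

-2,1,1 ; -406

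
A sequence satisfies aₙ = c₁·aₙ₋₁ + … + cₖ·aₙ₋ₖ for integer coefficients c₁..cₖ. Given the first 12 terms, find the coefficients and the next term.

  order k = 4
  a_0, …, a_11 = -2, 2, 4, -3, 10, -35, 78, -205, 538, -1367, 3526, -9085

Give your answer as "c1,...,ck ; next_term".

-2,1,-2,-2 ; 23354

  a_4 = -2·-3 + 1·4 + -2·2 + -2·-2 = 10
  a_5 = -2·10 + 1·-3 + -2·4 + -2·2 = -35
  a_6 = -2·-35 + 1·10 + -2·-3 + -2·4 = 78
  a_7 = -2·78 + 1·-35 + -2·10 + -2·-3 = -205
  a_8 = -2·-205 + 1·78 + -2·-35 + -2·10 = 538
  a_9 = -2·538 + 1·-205 + -2·78 + -2·-35 = -1367
  a_10 = -2·-1367 + 1·538 + -2·-205 + -2·78 = 3526
  a_11 = -2·3526 + 1·-1367 + -2·538 + -2·-205 = -9085
  a_12 = -2·-9085 + 1·3526 + -2·-1367 + -2·538 = 23354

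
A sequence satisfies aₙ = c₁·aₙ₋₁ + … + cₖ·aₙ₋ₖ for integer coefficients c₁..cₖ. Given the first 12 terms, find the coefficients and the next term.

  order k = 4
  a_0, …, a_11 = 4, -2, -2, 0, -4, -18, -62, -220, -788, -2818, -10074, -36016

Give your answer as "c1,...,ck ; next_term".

4,-2,2,-1 ; -128764

  a_4 = 4·0 + -2·-2 + 2·-2 + -1·4 = -4
  a_5 = 4·-4 + -2·0 + 2·-2 + -1·-2 = -18
  a_6 = 4·-18 + -2·-4 + 2·0 + -1·-2 = -62
  a_7 = 4·-62 + -2·-18 + 2·-4 + -1·0 = -220
  a_8 = 4·-220 + -2·-62 + 2·-18 + -1·-4 = -788
  a_9 = 4·-788 + -2·-220 + 2·-62 + -1·-18 = -2818
  a_10 = 4·-2818 + -2·-788 + 2·-220 + -1·-62 = -10074
  a_11 = 4·-10074 + -2·-2818 + 2·-788 + -1·-220 = -36016
  a_12 = 4·-36016 + -2·-10074 + 2·-2818 + -1·-788 = -128764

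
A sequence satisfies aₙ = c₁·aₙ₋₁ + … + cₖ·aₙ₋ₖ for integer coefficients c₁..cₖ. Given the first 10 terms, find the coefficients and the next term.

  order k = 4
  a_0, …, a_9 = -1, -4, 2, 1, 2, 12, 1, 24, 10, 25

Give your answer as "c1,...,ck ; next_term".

0,2,1,-2 ; 42

  a_4 = 0·1 + 2·2 + 1·-4 + -2·-1 = 2
  a_5 = 0·2 + 2·1 + 1·2 + -2·-4 = 12
  a_6 = 0·12 + 2·2 + 1·1 + -2·2 = 1
  a_7 = 0·1 + 2·12 + 1·2 + -2·1 = 24
  a_8 = 0·24 + 2·1 + 1·12 + -2·2 = 10
  a_9 = 0·10 + 2·24 + 1·1 + -2·12 = 25
  a_10 = 0·25 + 2·10 + 1·24 + -2·1 = 42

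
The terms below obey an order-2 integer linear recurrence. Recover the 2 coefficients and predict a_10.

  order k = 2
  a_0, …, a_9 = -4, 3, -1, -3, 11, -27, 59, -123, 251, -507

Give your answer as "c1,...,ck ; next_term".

-3,-2 ; 1019

  a_2 = -3·3 + -2·-4 = -1
  a_3 = -3·-1 + -2·3 = -3
  a_4 = -3·-3 + -2·-1 = 11
  a_5 = -3·11 + -2·-3 = -27
  a_6 = -3·-27 + -2·11 = 59
  a_7 = -3·59 + -2·-27 = -123
  a_8 = -3·-123 + -2·59 = 251
  a_9 = -3·251 + -2·-123 = -507
  a_10 = -3·-507 + -2·251 = 1019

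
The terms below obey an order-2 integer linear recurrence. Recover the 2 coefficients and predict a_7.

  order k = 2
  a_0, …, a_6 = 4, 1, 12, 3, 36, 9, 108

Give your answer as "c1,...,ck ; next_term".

0,3 ; 27

  a_2 = 0·1 + 3·4 = 12
  a_3 = 0·12 + 3·1 = 3
  a_4 = 0·3 + 3·12 = 36
  a_5 = 0·36 + 3·3 = 9
  a_6 = 0·9 + 3·36 = 108
  a_7 = 0·108 + 3·9 = 27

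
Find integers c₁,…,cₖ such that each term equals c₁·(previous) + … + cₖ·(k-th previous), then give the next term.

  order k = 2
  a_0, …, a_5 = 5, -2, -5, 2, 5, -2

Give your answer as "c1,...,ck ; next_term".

0,-1 ; -5

  a_2 = 0·-2 + -1·5 = -5
  a_3 = 0·-5 + -1·-2 = 2
  a_4 = 0·2 + -1·-5 = 5
  a_5 = 0·5 + -1·2 = -2
  a_6 = 0·-2 + -1·5 = -5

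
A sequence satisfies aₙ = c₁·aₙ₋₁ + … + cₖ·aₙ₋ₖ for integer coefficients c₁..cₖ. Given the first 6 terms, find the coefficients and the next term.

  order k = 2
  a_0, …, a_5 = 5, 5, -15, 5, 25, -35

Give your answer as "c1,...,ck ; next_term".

-1,-2 ; -15

  a_2 = -1·5 + -2·5 = -15
  a_3 = -1·-15 + -2·5 = 5
  a_4 = -1·5 + -2·-15 = 25
  a_5 = -1·25 + -2·5 = -35
  a_6 = -1·-35 + -2·25 = -15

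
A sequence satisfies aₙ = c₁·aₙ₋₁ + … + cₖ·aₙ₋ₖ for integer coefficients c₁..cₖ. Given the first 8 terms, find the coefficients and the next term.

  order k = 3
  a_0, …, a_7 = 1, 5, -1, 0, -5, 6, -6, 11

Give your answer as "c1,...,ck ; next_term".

-1,0,-1 ; -17

  a_3 = -1·-1 + 0·5 + -1·1 = 0
  a_4 = -1·0 + 0·-1 + -1·5 = -5
  a_5 = -1·-5 + 0·0 + -1·-1 = 6
  a_6 = -1·6 + 0·-5 + -1·0 = -6
  a_7 = -1·-6 + 0·6 + -1·-5 = 11
  a_8 = -1·11 + 0·-6 + -1·6 = -17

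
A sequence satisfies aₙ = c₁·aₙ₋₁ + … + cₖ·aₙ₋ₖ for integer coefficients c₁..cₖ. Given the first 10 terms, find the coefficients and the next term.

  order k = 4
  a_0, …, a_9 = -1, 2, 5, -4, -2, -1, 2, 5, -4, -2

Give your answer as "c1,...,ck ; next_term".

  a_4 = -1·-4 + -1·5 + -1·2 + -1·-1 = -2
  a_5 = -1·-2 + -1·-4 + -1·5 + -1·2 = -1
  a_6 = -1·-1 + -1·-2 + -1·-4 + -1·5 = 2
  a_7 = -1·2 + -1·-1 + -1·-2 + -1·-4 = 5
  a_8 = -1·5 + -1·2 + -1·-1 + -1·-2 = -4
  a_9 = -1·-4 + -1·5 + -1·2 + -1·-1 = -2
  a_10 = -1·-2 + -1·-4 + -1·5 + -1·2 = -1

-1,-1,-1,-1 ; -1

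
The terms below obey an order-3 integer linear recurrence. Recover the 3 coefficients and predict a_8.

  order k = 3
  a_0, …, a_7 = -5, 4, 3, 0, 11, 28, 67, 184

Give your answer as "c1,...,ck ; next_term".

  a_3 = 2·3 + 1·4 + 2·-5 = 0
  a_4 = 2·0 + 1·3 + 2·4 = 11
  a_5 = 2·11 + 1·0 + 2·3 = 28
  a_6 = 2·28 + 1·11 + 2·0 = 67
  a_7 = 2·67 + 1·28 + 2·11 = 184
  a_8 = 2·184 + 1·67 + 2·28 = 491

2,1,2 ; 491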